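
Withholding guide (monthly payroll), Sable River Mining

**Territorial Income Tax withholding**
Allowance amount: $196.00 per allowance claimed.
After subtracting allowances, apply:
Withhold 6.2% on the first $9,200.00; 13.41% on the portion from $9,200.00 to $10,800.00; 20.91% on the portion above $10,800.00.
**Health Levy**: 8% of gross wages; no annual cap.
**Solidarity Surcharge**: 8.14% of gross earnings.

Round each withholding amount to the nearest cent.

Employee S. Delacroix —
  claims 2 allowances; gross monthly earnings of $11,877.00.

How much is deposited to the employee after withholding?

Territorial Income Tax: taxable = $11,877.00 − 2×$196.00 = $11,485.00
  $784.96 + 20.91% × ($11,485.00 − $10,800.00) = $784.96 + 20.91% × $685.00 = $928.19
Health Levy: 8% × $11,877.00 = $950.16
Solidarity Surcharge: 8.14% × $11,877.00 = $966.79
Total withheld: $928.19 + $950.16 + $966.79 = $2,845.14
Net pay: $11,877.00 − $2,845.14 = $9,031.86

$9,031.86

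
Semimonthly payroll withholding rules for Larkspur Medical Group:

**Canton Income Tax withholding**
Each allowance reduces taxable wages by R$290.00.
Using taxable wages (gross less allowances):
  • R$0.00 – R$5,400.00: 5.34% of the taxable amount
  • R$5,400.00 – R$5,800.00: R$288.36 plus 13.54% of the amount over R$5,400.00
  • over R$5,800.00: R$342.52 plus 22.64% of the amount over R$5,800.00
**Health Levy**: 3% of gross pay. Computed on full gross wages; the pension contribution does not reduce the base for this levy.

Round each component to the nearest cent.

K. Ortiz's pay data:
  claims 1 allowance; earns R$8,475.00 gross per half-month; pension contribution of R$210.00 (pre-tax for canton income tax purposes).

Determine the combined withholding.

Canton Income Tax: taxable = R$8,475.00 − R$210.00 − 1×R$290.00 = R$7,975.00
  R$342.52 + 22.64% × (R$7,975.00 − R$5,800.00) = R$342.52 + 22.64% × R$2,175.00 = R$834.94
Health Levy: 3% × R$8,475.00 = R$254.25
Total: R$834.94 + R$254.25 = R$1,089.19

R$1,089.19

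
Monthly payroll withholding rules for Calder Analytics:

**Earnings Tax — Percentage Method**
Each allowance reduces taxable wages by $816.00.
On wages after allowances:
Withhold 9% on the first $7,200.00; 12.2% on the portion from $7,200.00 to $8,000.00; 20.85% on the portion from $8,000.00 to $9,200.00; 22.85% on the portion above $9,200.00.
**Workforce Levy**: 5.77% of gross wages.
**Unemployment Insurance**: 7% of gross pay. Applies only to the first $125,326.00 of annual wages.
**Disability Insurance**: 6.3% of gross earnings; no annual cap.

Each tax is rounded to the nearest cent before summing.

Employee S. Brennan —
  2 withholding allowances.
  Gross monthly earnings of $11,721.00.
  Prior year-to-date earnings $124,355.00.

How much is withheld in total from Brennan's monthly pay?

$2,681.63

Earnings Tax: taxable = $11,721.00 − 2×$816.00 = $10,089.00
  $995.80 + 22.85% × ($10,089.00 − $9,200.00) = $995.80 + 22.85% × $889.00 = $1,198.94
Workforce Levy: 5.77% × $11,721.00 = $676.30
Unemployment Insurance: cap $125,326.00 − YTD $124,355.00 = $971.00 subject; 7% × $971.00 = $67.97
Disability Insurance: 6.3% × $11,721.00 = $738.42
Total: $1,198.94 + $676.30 + $67.97 + $738.42 = $2,681.63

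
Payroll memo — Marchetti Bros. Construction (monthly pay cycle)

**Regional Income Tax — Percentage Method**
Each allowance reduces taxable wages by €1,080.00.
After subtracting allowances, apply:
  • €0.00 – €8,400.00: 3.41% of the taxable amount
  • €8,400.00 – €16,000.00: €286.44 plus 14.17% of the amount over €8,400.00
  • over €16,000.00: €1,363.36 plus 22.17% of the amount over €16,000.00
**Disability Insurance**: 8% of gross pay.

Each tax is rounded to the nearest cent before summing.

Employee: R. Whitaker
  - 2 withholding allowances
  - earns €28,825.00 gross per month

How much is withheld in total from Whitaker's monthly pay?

€6,033.79

Regional Income Tax: taxable = €28,825.00 − 2×€1,080.00 = €26,665.00
  €1,363.36 + 22.17% × (€26,665.00 − €16,000.00) = €1,363.36 + 22.17% × €10,665.00 = €3,727.79
Disability Insurance: 8% × €28,825.00 = €2,306.00
Total: €3,727.79 + €2,306.00 = €6,033.79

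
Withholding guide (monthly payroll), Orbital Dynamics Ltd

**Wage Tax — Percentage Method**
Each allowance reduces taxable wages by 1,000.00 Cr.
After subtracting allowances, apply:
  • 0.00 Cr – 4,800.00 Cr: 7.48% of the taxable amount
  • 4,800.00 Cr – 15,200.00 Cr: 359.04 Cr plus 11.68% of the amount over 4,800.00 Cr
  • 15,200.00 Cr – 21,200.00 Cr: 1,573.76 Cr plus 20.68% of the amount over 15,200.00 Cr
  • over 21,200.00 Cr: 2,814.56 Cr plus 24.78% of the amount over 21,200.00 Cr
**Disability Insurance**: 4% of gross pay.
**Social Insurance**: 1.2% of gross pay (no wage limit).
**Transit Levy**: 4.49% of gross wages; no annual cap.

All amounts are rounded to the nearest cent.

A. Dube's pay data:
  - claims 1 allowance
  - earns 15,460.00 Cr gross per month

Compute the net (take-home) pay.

Wage Tax: taxable = 15,460.00 Cr − 1×1,000.00 Cr = 14,460.00 Cr
  359.04 Cr + 11.68% × (14,460.00 Cr − 4,800.00 Cr) = 359.04 Cr + 11.68% × 9,660.00 Cr = 1,487.33 Cr
Disability Insurance: 4% × 15,460.00 Cr = 618.40 Cr
Social Insurance: 1.2% × 15,460.00 Cr = 185.52 Cr
Transit Levy: 4.49% × 15,460.00 Cr = 694.15 Cr
Total withheld: 1,487.33 Cr + 618.40 Cr + 185.52 Cr + 694.15 Cr = 2,985.40 Cr
Net pay: 15,460.00 Cr − 2,985.40 Cr = 12,474.60 Cr

12,474.60 Cr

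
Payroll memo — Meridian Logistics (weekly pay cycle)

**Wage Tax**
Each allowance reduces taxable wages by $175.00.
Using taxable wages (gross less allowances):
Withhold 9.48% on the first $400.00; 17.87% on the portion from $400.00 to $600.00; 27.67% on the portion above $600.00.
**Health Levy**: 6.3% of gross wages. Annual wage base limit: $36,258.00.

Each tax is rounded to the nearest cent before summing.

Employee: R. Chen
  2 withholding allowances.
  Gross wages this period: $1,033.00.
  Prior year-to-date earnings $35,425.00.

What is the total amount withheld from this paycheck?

$149.11

Wage Tax: taxable = $1,033.00 − 2×$175.00 = $683.00
  $73.66 + 27.67% × ($683.00 − $600.00) = $73.66 + 27.67% × $83.00 = $96.63
Health Levy: cap $36,258.00 − YTD $35,425.00 = $833.00 subject; 6.3% × $833.00 = $52.48
Total: $96.63 + $52.48 = $149.11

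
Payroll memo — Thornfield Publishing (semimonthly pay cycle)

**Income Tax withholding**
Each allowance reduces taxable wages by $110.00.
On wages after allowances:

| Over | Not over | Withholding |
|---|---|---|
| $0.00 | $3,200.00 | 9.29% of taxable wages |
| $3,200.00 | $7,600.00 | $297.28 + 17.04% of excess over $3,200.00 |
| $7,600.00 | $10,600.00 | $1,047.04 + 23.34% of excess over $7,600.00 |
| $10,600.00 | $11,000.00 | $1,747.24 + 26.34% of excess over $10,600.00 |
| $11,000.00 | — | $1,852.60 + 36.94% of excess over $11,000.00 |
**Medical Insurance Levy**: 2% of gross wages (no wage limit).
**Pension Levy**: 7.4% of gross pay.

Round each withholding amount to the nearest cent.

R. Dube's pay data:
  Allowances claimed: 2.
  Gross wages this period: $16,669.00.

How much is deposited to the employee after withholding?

$11,236.65

Income Tax: taxable = $16,669.00 − 2×$110.00 = $16,449.00
  $1,852.60 + 36.94% × ($16,449.00 − $11,000.00) = $1,852.60 + 36.94% × $5,449.00 = $3,865.46
Medical Insurance Levy: 2% × $16,669.00 = $333.38
Pension Levy: 7.4% × $16,669.00 = $1,233.51
Total withheld: $3,865.46 + $333.38 + $1,233.51 = $5,432.35
Net pay: $16,669.00 − $5,432.35 = $11,236.65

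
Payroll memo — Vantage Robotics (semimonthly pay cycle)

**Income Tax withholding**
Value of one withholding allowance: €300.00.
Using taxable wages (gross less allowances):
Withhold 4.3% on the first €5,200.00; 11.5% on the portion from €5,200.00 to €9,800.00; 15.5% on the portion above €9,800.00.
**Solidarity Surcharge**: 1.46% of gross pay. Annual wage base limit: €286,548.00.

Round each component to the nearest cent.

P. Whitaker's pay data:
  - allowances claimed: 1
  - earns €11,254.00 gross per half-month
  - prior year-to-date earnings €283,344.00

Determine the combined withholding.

Income Tax: taxable = €11,254.00 − 1×€300.00 = €10,954.00
  €752.60 + 15.5% × (€10,954.00 − €9,800.00) = €752.60 + 15.5% × €1,154.00 = €931.47
Solidarity Surcharge: cap €286,548.00 − YTD €283,344.00 = €3,204.00 subject; 1.46% × €3,204.00 = €46.78
Total: €931.47 + €46.78 = €978.25

€978.25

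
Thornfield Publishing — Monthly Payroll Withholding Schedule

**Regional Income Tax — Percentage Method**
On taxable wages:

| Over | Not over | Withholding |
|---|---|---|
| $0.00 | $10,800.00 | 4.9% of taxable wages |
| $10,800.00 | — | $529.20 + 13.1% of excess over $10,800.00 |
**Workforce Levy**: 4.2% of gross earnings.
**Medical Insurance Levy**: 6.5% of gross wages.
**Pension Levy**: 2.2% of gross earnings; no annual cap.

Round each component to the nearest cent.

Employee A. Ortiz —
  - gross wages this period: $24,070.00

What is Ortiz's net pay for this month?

$18,697.40

Regional Income Tax: taxable = $24,070.00
  $529.20 + 13.1% × ($24,070.00 − $10,800.00) = $529.20 + 13.1% × $13,270.00 = $2,267.57
Workforce Levy: 4.2% × $24,070.00 = $1,010.94
Medical Insurance Levy: 6.5% × $24,070.00 = $1,564.55
Pension Levy: 2.2% × $24,070.00 = $529.54
Total withheld: $2,267.57 + $1,010.94 + $1,564.55 + $529.54 = $5,372.60
Net pay: $24,070.00 − $5,372.60 = $18,697.40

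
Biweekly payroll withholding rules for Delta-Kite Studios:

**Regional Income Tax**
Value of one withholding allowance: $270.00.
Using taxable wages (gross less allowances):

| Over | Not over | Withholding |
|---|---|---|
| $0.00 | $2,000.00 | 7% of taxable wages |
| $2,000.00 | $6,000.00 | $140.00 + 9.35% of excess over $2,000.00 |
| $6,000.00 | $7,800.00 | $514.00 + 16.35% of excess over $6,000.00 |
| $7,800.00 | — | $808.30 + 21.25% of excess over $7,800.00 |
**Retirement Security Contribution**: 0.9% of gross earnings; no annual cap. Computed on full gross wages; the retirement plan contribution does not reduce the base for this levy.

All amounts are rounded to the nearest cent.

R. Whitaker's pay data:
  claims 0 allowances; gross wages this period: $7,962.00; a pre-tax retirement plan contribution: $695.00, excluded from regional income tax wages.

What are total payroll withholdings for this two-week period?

Regional Income Tax: taxable = $7,962.00 − $695.00 = $7,267.00
  $514.00 + 16.35% × ($7,267.00 − $6,000.00) = $514.00 + 16.35% × $1,267.00 = $721.15
Retirement Security Contribution: 0.9% × $7,962.00 = $71.66
Total: $721.15 + $71.66 = $792.81

$792.81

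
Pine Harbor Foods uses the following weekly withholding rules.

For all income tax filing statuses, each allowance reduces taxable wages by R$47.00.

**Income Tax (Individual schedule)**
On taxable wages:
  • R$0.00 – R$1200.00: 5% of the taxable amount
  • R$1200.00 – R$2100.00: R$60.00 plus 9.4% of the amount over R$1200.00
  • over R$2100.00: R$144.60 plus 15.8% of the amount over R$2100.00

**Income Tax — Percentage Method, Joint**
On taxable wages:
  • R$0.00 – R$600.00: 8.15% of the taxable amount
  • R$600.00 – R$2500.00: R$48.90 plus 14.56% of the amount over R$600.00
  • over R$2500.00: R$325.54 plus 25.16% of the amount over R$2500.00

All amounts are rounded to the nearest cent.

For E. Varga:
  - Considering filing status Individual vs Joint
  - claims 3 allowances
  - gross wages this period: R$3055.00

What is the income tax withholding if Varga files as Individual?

R$273.21

Income Tax (Individual): taxable = R$3055.00 − 3×R$47.00 = R$2914.00
  R$144.60 + 15.8% × (R$2914.00 − R$2100.00) = R$144.60 + 15.8% × R$814.00 = R$273.21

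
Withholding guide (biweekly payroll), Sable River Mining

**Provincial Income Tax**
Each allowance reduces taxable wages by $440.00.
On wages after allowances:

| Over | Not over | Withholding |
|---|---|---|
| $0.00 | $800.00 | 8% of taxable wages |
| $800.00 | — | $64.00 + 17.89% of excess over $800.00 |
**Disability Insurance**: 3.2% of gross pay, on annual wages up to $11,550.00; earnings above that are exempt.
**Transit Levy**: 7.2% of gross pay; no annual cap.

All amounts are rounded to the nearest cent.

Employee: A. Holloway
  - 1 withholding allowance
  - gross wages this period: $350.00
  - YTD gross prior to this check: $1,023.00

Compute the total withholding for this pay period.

Provincial Income Tax: taxable = $350.00 − 1×$440.00 = $-90.00
  Taxable ≤ 0 → $0.00
Disability Insurance: 3.2% × $350.00 = $11.20
Transit Levy: 7.2% × $350.00 = $25.20
Total: $0.00 + $11.20 + $25.20 = $36.40

$36.40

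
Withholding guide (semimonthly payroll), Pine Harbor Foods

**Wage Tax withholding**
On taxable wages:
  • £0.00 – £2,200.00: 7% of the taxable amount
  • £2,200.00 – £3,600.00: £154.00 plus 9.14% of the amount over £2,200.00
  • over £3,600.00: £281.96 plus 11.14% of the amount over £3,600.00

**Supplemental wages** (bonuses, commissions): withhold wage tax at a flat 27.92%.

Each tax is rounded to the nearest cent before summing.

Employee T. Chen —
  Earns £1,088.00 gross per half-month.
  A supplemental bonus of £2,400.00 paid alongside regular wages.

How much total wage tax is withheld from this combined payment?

Wage Tax: taxable = £1,088.00
  7% × £1,088.00 = £76.16
Supplemental (27.92% flat on bonus): 27.92% × £2,400.00 = £670.08
Total wage tax: £76.16 + £670.08 = £746.24

£746.24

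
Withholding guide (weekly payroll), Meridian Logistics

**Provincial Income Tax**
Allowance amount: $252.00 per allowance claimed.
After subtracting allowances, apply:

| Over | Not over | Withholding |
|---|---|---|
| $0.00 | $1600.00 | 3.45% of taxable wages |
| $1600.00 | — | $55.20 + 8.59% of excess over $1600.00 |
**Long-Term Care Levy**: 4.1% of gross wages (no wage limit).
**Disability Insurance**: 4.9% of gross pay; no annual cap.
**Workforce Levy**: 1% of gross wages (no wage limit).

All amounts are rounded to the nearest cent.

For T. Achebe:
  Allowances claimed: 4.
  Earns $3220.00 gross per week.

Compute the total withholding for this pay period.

Provincial Income Tax: taxable = $3220.00 − 4×$252.00 = $2212.00
  $55.20 + 8.59% × ($2212.00 − $1600.00) = $55.20 + 8.59% × $612.00 = $107.77
Long-Term Care Levy: 4.1% × $3220.00 = $132.02
Disability Insurance: 4.9% × $3220.00 = $157.78
Workforce Levy: 1% × $3220.00 = $32.20
Total: $107.77 + $132.02 + $157.78 + $32.20 = $429.77

$429.77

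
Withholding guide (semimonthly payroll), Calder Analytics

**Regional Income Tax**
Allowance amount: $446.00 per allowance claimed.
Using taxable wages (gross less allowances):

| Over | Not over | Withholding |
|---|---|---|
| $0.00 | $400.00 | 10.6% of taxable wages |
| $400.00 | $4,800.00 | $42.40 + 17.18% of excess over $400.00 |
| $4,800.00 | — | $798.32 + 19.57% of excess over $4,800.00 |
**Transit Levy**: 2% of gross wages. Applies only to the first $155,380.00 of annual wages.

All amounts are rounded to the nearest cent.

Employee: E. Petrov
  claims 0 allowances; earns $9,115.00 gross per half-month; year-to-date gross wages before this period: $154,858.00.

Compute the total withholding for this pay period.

Regional Income Tax: taxable = $9,115.00
  $798.32 + 19.57% × ($9,115.00 − $4,800.00) = $798.32 + 19.57% × $4,315.00 = $1,642.77
Transit Levy: cap $155,380.00 − YTD $154,858.00 = $522.00 subject; 2% × $522.00 = $10.44
Total: $1,642.77 + $10.44 = $1,653.21

$1,653.21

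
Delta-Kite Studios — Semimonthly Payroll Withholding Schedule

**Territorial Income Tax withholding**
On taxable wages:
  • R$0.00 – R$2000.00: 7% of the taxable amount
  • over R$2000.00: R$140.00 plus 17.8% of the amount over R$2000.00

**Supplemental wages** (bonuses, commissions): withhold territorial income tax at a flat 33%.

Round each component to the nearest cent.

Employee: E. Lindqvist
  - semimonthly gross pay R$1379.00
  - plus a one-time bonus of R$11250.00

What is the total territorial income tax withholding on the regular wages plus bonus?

Territorial Income Tax: taxable = R$1379.00
  7% × R$1379.00 = R$96.53
Supplemental (33% flat on bonus): 33% × R$11250.00 = R$3712.50
Total territorial income tax: R$96.53 + R$3712.50 = R$3809.03

R$3809.03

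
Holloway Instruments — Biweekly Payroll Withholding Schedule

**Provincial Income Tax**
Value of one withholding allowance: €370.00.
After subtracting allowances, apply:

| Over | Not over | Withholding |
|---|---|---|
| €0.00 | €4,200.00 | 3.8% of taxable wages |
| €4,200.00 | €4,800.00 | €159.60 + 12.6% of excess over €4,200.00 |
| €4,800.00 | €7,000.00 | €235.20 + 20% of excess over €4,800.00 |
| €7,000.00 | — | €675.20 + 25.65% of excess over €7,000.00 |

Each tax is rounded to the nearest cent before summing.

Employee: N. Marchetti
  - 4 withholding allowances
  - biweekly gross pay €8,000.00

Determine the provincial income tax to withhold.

Provincial Income Tax: taxable = €8,000.00 − 4×€370.00 = €6,520.00
  €235.20 + 20% × (€6,520.00 − €4,800.00) = €235.20 + 20% × €1,720.00 = €579.20

€579.20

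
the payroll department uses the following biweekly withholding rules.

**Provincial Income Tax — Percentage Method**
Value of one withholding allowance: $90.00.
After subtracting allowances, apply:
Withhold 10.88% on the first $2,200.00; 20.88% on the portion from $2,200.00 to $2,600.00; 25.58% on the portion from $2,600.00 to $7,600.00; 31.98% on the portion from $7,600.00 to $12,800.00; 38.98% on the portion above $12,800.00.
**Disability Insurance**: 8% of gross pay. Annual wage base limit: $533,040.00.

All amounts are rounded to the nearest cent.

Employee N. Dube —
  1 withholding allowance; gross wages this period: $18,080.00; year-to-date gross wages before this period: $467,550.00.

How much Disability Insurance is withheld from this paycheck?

$1,446.40

Disability Insurance: 8% × $18,080.00 = $1,446.40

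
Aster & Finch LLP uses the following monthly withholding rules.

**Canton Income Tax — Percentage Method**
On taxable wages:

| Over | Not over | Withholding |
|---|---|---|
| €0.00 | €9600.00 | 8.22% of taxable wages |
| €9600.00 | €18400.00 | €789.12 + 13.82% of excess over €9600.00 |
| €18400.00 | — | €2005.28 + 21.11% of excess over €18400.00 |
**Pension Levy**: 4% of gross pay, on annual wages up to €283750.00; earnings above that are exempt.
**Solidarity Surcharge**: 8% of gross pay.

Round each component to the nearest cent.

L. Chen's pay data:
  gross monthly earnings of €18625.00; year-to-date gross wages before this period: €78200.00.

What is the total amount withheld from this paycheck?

€4287.78

Canton Income Tax: taxable = €18625.00
  €2005.28 + 21.11% × (€18625.00 − €18400.00) = €2005.28 + 21.11% × €225.00 = €2052.78
Pension Levy: 4% × €18625.00 = €745.00
Solidarity Surcharge: 8% × €18625.00 = €1490.00
Total: €2052.78 + €745.00 + €1490.00 = €4287.78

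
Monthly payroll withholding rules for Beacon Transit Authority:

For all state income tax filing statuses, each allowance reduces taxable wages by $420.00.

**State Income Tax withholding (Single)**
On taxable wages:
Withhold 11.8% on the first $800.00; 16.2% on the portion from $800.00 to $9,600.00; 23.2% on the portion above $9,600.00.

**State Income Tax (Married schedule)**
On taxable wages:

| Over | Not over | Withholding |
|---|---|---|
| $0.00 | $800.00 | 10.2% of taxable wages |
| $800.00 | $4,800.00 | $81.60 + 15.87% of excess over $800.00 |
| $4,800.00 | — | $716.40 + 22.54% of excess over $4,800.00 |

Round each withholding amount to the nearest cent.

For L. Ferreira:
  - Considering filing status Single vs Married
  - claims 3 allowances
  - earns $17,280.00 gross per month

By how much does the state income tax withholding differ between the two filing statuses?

State Income Tax (Single): taxable = $17,280.00 − 3×$420.00 = $16,020.00
  $1,520.00 + 23.2% × ($16,020.00 − $9,600.00) = $1,520.00 + 23.2% × $6,420.00 = $3,009.44
State Income Tax (Married): taxable = $17,280.00 − 3×$420.00 = $16,020.00
  $716.40 + 22.54% × ($16,020.00 − $4,800.00) = $716.40 + 22.54% × $11,220.00 = $3,245.39
Difference: |$3,009.44 − $3,245.39| = $235.95 (higher under Married)

$235.95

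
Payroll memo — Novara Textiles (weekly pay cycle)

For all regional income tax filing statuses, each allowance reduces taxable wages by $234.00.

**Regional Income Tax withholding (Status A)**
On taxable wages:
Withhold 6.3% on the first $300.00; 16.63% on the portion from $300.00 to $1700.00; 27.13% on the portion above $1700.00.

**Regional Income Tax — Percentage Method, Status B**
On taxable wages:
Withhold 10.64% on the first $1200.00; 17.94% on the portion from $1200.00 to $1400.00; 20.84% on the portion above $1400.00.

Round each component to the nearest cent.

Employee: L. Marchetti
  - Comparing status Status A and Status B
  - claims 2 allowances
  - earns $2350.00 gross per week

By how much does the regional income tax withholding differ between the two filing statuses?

Regional Income Tax (Status A): taxable = $2350.00 − 2×$234.00 = $1882.00
  $251.72 + 27.13% × ($1882.00 − $1700.00) = $251.72 + 27.13% × $182.00 = $301.10
Regional Income Tax (Status B): taxable = $2350.00 − 2×$234.00 = $1882.00
  $163.56 + 20.84% × ($1882.00 − $1400.00) = $163.56 + 20.84% × $482.00 = $264.01
Difference: |$301.10 − $264.01| = $37.09 (higher under Status A)

$37.09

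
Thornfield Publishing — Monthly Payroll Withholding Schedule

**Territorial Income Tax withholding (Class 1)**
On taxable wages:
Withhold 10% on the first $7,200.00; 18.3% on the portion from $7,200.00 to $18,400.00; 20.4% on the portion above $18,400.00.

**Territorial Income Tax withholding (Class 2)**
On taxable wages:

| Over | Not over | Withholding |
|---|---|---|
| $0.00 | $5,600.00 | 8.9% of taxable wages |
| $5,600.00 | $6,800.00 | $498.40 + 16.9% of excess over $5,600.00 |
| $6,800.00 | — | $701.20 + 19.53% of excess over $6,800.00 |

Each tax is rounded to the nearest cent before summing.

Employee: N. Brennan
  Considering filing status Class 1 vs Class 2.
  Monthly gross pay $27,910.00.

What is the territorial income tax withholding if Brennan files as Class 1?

Territorial Income Tax (Class 1): taxable = $27,910.00
  $2,769.60 + 20.4% × ($27,910.00 − $18,400.00) = $2,769.60 + 20.4% × $9,510.00 = $4,709.64

$4,709.64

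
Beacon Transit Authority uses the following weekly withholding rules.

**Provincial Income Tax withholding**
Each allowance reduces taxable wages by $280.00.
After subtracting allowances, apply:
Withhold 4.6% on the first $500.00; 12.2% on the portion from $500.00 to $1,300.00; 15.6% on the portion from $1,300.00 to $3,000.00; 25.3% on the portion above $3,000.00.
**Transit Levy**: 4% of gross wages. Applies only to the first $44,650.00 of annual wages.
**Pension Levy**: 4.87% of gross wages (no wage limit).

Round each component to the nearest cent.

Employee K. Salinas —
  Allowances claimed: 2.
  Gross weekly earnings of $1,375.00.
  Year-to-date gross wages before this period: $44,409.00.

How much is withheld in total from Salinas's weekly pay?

Provincial Income Tax: taxable = $1,375.00 − 2×$280.00 = $815.00
  $23.00 + 12.2% × ($815.00 − $500.00) = $23.00 + 12.2% × $315.00 = $61.43
Transit Levy: cap $44,650.00 − YTD $44,409.00 = $241.00 subject; 4% × $241.00 = $9.64
Pension Levy: 4.87% × $1,375.00 = $66.96
Total: $61.43 + $9.64 + $66.96 = $138.03

$138.03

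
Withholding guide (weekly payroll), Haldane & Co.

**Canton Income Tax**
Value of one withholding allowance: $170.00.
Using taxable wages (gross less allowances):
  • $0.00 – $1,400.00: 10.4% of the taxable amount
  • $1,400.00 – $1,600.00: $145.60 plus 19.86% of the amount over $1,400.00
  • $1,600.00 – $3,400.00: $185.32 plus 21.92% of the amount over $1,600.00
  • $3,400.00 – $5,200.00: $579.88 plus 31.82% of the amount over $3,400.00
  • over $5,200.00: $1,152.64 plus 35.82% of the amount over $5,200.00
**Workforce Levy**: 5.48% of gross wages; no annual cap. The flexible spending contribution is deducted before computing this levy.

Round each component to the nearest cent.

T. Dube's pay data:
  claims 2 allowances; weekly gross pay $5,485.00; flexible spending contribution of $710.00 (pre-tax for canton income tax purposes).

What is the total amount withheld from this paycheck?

Canton Income Tax: taxable = $5,485.00 − $710.00 − 2×$170.00 = $4,435.00
  $579.88 + 31.82% × ($4,435.00 − $3,400.00) = $579.88 + 31.82% × $1,035.00 = $909.22
Workforce Levy: 5.48% × $4,775.00 = $261.67
Total: $909.22 + $261.67 = $1,170.89

$1,170.89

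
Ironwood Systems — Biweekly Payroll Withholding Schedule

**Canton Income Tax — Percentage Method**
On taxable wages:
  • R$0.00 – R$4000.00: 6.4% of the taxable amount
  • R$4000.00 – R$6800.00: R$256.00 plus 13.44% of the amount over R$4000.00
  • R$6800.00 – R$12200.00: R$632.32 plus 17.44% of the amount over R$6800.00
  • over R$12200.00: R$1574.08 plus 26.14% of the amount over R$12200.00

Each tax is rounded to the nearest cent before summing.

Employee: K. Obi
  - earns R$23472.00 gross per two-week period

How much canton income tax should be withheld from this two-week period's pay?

Canton Income Tax: taxable = R$23472.00
  R$1574.08 + 26.14% × (R$23472.00 − R$12200.00) = R$1574.08 + 26.14% × R$11272.00 = R$4520.58

R$4520.58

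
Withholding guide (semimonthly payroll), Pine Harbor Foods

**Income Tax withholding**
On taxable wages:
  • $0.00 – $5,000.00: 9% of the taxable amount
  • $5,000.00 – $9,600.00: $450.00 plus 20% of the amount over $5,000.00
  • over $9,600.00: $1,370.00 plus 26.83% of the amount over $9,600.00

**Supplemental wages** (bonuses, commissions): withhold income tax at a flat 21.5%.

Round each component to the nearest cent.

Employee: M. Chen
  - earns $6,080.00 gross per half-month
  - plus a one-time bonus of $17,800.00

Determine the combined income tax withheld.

Income Tax: taxable = $6,080.00
  $450.00 + 20% × ($6,080.00 − $5,000.00) = $450.00 + 20% × $1,080.00 = $666.00
Supplemental (21.5% flat on bonus): 21.5% × $17,800.00 = $3,827.00
Total income tax: $666.00 + $3,827.00 = $4,493.00

$4,493.00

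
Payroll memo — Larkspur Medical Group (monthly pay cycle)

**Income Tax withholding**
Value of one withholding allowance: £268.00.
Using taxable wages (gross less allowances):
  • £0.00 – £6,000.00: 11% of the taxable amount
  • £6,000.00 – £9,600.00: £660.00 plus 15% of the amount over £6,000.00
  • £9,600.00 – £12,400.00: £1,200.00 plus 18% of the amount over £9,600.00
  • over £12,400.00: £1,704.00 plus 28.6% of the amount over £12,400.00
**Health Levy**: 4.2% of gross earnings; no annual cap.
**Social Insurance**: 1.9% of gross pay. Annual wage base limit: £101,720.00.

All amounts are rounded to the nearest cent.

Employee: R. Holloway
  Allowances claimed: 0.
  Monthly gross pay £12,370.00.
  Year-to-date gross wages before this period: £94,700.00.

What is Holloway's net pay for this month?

£10,018.48

Income Tax: taxable = £12,370.00
  £1,200.00 + 18% × (£12,370.00 − £9,600.00) = £1,200.00 + 18% × £2,770.00 = £1,698.60
Health Levy: 4.2% × £12,370.00 = £519.54
Social Insurance: cap £101,720.00 − YTD £94,700.00 = £7,020.00 subject; 1.9% × £7,020.00 = £133.38
Total withheld: £1,698.60 + £519.54 + £133.38 = £2,351.52
Net pay: £12,370.00 − £2,351.52 = £10,018.48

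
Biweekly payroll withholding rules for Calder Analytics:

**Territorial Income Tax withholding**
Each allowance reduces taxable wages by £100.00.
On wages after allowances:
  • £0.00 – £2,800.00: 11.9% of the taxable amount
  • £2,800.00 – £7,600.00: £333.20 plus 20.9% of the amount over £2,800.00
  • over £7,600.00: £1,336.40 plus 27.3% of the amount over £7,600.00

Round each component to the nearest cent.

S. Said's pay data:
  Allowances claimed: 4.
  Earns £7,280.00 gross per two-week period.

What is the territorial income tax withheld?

Territorial Income Tax: taxable = £7,280.00 − 4×£100.00 = £6,880.00
  £333.20 + 20.9% × (£6,880.00 − £2,800.00) = £333.20 + 20.9% × £4,080.00 = £1,185.92

£1,185.92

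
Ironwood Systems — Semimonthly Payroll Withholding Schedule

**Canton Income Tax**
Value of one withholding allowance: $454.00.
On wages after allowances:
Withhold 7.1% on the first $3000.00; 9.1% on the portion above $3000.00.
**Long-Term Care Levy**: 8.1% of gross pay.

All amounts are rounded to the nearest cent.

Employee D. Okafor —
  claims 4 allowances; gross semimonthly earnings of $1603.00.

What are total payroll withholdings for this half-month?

Canton Income Tax: taxable = $1603.00 − 4×$454.00 = $-213.00
  Taxable ≤ 0 → $0.00
Long-Term Care Levy: 8.1% × $1603.00 = $129.84
Total: $0.00 + $129.84 = $129.84

$129.84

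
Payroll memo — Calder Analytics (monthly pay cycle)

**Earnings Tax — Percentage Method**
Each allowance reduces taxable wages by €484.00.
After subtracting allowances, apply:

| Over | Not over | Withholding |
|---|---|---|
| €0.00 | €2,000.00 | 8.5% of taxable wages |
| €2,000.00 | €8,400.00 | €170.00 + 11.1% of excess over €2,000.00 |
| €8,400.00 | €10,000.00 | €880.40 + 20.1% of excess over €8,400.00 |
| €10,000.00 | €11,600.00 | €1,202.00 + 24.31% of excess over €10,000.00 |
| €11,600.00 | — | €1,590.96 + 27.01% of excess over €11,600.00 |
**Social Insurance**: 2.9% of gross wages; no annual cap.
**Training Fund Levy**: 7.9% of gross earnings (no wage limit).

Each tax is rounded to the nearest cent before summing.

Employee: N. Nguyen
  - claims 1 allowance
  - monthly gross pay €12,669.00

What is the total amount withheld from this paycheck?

€3,117.22

Earnings Tax: taxable = €12,669.00 − 1×€484.00 = €12,185.00
  €1,590.96 + 27.01% × (€12,185.00 − €11,600.00) = €1,590.96 + 27.01% × €585.00 = €1,748.97
Social Insurance: 2.9% × €12,669.00 = €367.40
Training Fund Levy: 7.9% × €12,669.00 = €1,000.85
Total: €1,748.97 + €367.40 + €1,000.85 = €3,117.22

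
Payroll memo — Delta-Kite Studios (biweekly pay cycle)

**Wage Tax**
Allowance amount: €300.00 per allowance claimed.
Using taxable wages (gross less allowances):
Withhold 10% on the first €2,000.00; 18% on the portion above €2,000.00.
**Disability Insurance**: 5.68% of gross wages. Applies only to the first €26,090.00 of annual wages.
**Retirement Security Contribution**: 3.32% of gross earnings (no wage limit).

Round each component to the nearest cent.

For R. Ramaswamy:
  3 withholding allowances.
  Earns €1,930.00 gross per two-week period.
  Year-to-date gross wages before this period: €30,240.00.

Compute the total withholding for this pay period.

Wage Tax: taxable = €1,930.00 − 3×€300.00 = €1,030.00
  10% × €1,030.00 = €103.00
Disability Insurance: YTD €30,240.00 ≥ cap €26,090.00 → €0.00
Retirement Security Contribution: 3.32% × €1,930.00 = €64.08
Total: €103.00 + €0.00 + €64.08 = €167.08

€167.08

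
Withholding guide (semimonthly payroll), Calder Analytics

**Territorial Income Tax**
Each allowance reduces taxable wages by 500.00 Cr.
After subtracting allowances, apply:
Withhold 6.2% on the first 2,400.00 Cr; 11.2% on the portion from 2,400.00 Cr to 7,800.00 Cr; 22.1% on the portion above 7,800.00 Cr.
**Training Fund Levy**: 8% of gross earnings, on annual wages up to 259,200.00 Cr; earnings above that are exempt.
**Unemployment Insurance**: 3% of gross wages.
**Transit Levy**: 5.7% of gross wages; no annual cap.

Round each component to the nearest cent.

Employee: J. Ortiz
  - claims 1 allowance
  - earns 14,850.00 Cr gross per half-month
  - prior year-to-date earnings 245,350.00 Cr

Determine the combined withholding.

4,601.10 Cr

Territorial Income Tax: taxable = 14,850.00 Cr − 1×500.00 Cr = 14,350.00 Cr
  753.60 Cr + 22.1% × (14,350.00 Cr − 7,800.00 Cr) = 753.60 Cr + 22.1% × 6,550.00 Cr = 2,201.15 Cr
Training Fund Levy: cap 259,200.00 Cr − YTD 245,350.00 Cr = 13,850.00 Cr subject; 8% × 13,850.00 Cr = 1,108.00 Cr
Unemployment Insurance: 3% × 14,850.00 Cr = 445.50 Cr
Transit Levy: 5.7% × 14,850.00 Cr = 846.45 Cr
Total: 2,201.15 Cr + 1,108.00 Cr + 445.50 Cr + 846.45 Cr = 4,601.10 Cr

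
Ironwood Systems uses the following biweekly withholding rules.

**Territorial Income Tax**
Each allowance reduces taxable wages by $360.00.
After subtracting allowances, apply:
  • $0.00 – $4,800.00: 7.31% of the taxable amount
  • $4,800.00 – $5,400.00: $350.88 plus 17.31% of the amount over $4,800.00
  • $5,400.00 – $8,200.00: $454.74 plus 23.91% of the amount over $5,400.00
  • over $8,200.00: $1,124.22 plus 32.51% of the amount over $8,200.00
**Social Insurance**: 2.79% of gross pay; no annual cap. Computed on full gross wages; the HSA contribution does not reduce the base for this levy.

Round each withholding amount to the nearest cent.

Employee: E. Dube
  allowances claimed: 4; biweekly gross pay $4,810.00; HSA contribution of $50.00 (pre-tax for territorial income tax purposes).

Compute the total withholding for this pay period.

Territorial Income Tax: taxable = $4,810.00 − $50.00 − 4×$360.00 = $3,320.00
  7.31% × $3,320.00 = $242.69
Social Insurance: 2.79% × $4,810.00 = $134.20
Total: $242.69 + $134.20 = $376.89

$376.89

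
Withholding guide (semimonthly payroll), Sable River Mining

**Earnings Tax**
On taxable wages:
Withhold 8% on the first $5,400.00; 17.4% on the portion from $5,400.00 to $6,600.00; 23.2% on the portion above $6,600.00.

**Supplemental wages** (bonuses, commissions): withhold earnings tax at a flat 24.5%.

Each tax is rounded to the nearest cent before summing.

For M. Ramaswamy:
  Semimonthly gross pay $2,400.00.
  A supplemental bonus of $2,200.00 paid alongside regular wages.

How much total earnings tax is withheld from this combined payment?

$731.00

Earnings Tax: taxable = $2,400.00
  8% × $2,400.00 = $192.00
Supplemental (24.5% flat on bonus): 24.5% × $2,200.00 = $539.00
Total earnings tax: $192.00 + $539.00 = $731.00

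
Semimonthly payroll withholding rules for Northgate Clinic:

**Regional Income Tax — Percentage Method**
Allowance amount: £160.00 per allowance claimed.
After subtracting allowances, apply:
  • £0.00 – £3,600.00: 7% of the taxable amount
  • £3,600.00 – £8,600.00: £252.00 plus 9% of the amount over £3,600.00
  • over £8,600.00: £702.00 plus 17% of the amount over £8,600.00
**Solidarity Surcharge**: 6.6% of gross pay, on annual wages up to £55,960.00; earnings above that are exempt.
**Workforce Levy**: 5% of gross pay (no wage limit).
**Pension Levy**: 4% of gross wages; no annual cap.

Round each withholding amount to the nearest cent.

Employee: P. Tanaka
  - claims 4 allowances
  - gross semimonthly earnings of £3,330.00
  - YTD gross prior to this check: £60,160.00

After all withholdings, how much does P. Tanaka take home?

£2,842.00

Regional Income Tax: taxable = £3,330.00 − 4×£160.00 = £2,690.00
  7% × £2,690.00 = £188.30
Solidarity Surcharge: YTD £60,160.00 ≥ cap £55,960.00 → £0.00
Workforce Levy: 5% × £3,330.00 = £166.50
Pension Levy: 4% × £3,330.00 = £133.20
Total withheld: £188.30 + £0.00 + £166.50 + £133.20 = £488.00
Net pay: £3,330.00 − £488.00 = £2,842.00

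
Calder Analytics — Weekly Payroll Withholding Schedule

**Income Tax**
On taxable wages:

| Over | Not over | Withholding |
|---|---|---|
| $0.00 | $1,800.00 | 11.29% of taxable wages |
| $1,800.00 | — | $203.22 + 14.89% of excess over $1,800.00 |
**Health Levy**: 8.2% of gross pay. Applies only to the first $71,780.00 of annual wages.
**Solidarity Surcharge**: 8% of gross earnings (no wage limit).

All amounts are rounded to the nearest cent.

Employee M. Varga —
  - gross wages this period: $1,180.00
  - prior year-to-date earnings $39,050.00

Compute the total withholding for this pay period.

Income Tax: taxable = $1,180.00
  11.29% × $1,180.00 = $133.22
Health Levy: 8.2% × $1,180.00 = $96.76
Solidarity Surcharge: 8% × $1,180.00 = $94.40
Total: $133.22 + $96.76 + $94.40 = $324.38

$324.38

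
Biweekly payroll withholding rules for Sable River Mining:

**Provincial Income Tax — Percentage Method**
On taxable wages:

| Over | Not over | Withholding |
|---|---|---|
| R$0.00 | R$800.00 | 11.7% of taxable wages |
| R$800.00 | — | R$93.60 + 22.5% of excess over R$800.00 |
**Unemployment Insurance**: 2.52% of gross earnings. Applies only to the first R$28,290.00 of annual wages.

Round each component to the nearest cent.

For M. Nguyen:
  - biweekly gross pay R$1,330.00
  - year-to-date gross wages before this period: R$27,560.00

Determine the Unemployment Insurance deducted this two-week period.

Unemployment Insurance: cap R$28,290.00 − YTD R$27,560.00 = R$730.00 subject; 2.52% × R$730.00 = R$18.40

R$18.40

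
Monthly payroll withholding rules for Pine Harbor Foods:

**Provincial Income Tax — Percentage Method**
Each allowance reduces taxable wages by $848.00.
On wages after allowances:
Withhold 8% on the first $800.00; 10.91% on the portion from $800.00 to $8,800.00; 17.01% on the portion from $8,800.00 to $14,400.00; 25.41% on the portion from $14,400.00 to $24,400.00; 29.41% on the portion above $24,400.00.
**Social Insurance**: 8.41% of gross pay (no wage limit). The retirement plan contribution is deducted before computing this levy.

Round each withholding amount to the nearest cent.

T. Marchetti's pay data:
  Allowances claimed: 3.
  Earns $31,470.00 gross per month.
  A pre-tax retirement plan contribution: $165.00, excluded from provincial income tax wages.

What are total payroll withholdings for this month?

$8,345.68

Provincial Income Tax: taxable = $31,470.00 − $165.00 − 3×$848.00 = $28,761.00
  $4,430.36 + 29.41% × ($28,761.00 − $24,400.00) = $4,430.36 + 29.41% × $4,361.00 = $5,712.93
Social Insurance: 8.41% × $31,305.00 = $2,632.75
Total: $5,712.93 + $2,632.75 = $8,345.68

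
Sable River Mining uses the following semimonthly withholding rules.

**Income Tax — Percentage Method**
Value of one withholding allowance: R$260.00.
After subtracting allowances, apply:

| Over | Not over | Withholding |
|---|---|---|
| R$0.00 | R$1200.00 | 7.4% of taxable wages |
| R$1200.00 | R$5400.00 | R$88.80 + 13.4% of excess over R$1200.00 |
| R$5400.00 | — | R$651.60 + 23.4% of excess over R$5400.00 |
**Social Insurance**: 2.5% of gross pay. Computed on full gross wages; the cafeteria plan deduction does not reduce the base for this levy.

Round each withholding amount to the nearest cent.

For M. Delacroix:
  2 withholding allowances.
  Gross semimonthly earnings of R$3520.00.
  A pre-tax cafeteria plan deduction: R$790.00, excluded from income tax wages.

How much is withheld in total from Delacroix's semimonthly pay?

Income Tax: taxable = R$3520.00 − R$790.00 − 2×R$260.00 = R$2210.00
  R$88.80 + 13.4% × (R$2210.00 − R$1200.00) = R$88.80 + 13.4% × R$1010.00 = R$224.14
Social Insurance: 2.5% × R$3520.00 = R$88.00
Total: R$224.14 + R$88.00 = R$312.14

R$312.14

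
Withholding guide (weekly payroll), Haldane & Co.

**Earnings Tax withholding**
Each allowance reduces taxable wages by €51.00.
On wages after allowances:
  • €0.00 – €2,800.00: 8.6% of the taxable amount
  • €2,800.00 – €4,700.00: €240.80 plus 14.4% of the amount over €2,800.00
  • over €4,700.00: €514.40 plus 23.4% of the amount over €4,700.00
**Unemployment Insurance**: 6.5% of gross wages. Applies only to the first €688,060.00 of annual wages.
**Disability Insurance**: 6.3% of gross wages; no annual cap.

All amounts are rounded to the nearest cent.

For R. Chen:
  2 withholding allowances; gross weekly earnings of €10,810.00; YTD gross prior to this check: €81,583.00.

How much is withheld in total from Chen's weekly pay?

€3,303.95

Earnings Tax: taxable = €10,810.00 − 2×€51.00 = €10,708.00
  €514.40 + 23.4% × (€10,708.00 − €4,700.00) = €514.40 + 23.4% × €6,008.00 = €1,920.27
Unemployment Insurance: 6.5% × €10,810.00 = €702.65
Disability Insurance: 6.3% × €10,810.00 = €681.03
Total: €1,920.27 + €702.65 + €681.03 = €3,303.95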